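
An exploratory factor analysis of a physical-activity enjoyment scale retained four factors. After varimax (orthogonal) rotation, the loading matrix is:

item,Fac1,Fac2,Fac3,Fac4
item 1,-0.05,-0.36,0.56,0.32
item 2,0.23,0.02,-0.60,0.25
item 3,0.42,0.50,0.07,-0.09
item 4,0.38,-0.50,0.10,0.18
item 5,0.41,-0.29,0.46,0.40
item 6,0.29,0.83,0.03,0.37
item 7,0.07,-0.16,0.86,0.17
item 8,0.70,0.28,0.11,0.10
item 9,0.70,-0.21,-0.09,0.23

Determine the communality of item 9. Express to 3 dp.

h² = 0.70² + (-0.21)² + (-0.09)² + 0.23² = 0.4900 + 0.0441 + 0.0081 + 0.0529 = 0.5951

0.595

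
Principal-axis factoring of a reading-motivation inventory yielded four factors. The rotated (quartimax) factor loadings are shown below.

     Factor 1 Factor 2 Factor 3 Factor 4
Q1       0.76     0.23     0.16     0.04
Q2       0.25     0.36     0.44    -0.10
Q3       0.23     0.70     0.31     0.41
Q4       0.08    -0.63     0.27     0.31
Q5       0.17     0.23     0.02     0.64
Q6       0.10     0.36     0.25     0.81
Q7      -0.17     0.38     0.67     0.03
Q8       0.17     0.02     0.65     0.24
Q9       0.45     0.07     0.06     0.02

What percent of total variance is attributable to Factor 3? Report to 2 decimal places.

SS loadings for Factor 3 = 0.16² + 0.44² + 0.31² + 0.27² + 0.02² + 0.25² + 0.67² + 0.65² + 0.06² = 1.3261
With 9 standardized items, total variance = 9. Proportion = 1.3261/9 = 0.1473 → 14.73%.

14.73%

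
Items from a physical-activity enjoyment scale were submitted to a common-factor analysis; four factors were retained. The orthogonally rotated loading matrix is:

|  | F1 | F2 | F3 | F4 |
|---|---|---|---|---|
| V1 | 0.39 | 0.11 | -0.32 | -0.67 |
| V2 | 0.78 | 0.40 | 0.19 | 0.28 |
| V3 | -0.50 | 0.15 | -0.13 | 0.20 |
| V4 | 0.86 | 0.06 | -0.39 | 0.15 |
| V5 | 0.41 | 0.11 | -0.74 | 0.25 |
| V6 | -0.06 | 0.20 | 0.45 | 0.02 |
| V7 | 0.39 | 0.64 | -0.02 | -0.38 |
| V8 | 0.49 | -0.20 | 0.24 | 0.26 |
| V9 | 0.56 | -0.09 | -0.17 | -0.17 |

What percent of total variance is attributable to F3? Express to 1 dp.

12.7%

SS loadings for F3 = (-0.32)² + 0.19² + (-0.13)² + (-0.39)² + (-0.74)² + 0.45² + (-0.02)² + 0.24² + (-0.17)² = 1.1445
With 9 standardized items, total variance = 9. Proportion = 1.1445/9 = 0.1272 → 12.72%.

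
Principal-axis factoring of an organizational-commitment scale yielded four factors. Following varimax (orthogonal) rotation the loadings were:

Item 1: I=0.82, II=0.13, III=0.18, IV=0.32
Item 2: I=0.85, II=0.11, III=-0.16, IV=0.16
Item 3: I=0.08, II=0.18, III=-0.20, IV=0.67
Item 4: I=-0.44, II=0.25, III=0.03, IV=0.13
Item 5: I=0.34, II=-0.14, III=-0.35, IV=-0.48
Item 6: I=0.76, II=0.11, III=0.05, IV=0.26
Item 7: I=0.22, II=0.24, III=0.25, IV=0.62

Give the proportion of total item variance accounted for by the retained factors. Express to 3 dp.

SS loadings by factor: 2.3365, 0.2132, 0.2864, 1.2762; total = 4.1123.
Total variance with 7 standardized items is 7, so the solution explains 4.1123/7 = 0.5875.

0.587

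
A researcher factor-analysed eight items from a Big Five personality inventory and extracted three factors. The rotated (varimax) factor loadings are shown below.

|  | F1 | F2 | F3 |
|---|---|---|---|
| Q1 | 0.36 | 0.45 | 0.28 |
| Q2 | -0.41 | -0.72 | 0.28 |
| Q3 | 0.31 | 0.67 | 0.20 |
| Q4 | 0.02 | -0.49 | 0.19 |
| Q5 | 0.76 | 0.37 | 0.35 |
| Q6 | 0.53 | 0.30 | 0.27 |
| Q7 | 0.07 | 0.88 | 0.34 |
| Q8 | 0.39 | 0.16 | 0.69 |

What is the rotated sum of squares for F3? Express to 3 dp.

1.020

SS loadings for F3 = 0.28² + 0.28² + 0.20² + 0.19² + 0.35² + 0.27² + 0.34² + 0.69² = 0.0784 + 0.0784 + 0.0400 + 0.0361 + 0.1225 + 0.0729 + 0.1156 + 0.4761 = 1.0200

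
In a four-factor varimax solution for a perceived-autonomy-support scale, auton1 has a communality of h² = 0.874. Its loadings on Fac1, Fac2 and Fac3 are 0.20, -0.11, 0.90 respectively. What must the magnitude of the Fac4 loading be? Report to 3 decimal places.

0.109

Under orthogonal rotation h² = Σλ², so λ_Fac4² = h² − (0.8621) = 0.874 − 0.8621 = 0.0119.
|λ| = √0.0119 = 0.1091.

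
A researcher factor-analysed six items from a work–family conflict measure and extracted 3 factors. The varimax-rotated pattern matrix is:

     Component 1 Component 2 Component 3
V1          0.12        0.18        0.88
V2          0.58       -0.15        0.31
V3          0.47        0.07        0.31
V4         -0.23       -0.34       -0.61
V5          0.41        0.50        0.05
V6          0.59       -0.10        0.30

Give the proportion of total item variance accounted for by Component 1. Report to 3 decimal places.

SS loadings for Component 1 = 0.12² + 0.58² + 0.47² + (-0.23)² + 0.41² + 0.59² = 1.1408
Proportion of variance = 1.1408 / 6 = 0.1901.

0.190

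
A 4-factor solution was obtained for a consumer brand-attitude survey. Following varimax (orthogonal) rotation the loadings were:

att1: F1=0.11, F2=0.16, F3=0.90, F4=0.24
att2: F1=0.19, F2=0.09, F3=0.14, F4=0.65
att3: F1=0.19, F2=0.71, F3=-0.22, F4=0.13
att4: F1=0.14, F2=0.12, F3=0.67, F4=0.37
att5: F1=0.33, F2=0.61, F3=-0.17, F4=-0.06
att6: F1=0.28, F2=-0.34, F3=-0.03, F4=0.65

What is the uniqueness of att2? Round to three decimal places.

0.514

h² = 0.19² + 0.09² + 0.14² + 0.65² = 0.0361 + 0.0081 + 0.0196 + 0.4225 = 0.4863
Uniqueness u² = 1 − h² = 1 − 0.4863 = 0.5137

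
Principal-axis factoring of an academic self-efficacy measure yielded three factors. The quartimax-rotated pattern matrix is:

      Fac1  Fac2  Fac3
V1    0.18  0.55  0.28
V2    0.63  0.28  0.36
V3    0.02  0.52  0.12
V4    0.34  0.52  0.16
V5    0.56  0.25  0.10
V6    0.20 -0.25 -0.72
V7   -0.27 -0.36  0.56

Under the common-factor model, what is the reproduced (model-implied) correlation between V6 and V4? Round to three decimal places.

-0.177

r̂ = Σ λ_i·λ_j across factors = (0.20)(0.34) + (-0.25)(0.52) + (-0.72)(0.16)
  = +0.0680 -0.1300 -0.1152 = -0.1772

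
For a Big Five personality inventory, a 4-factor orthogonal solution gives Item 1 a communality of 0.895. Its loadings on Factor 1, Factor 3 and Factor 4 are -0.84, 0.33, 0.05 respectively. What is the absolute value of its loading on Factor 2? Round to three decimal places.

Under orthogonal rotation h² = Σλ², so λ_Factor 2² = h² − (0.8170) = 0.895 − 0.8170 = 0.0780.
|λ| = √0.0780 = 0.2793.

0.279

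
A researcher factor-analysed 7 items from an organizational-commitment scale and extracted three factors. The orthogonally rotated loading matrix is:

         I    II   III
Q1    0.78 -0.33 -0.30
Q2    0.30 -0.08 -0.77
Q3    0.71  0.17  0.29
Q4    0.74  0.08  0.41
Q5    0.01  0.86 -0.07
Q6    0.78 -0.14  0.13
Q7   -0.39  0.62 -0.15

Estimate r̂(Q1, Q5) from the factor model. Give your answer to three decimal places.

r̂ = Σ λ_i·λ_j across factors = (0.78)(0.01) + (-0.33)(0.86) + (-0.30)(-0.07)
  = +0.0078 -0.2838 +0.0210 = -0.2550

-0.255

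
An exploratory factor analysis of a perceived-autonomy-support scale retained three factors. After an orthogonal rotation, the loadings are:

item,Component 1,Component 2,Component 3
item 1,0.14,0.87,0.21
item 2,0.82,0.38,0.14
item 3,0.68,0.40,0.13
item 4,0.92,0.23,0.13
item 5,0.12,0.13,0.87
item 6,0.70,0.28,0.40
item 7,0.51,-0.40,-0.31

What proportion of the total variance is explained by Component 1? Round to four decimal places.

SS loadings for Component 1 = 0.14² + 0.82² + 0.68² + 0.92² + 0.12² + 0.70² + 0.51² = 2.7653
Proportion of variance = 2.7653 / 7 = 0.3950.

0.3950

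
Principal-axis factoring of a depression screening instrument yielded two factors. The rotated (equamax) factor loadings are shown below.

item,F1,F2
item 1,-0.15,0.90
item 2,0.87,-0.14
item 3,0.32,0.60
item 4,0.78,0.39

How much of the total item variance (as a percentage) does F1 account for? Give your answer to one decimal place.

37.3%

SS loadings for F1 = (-0.15)² + 0.87² + 0.32² + 0.78² = 1.4902
With 4 standardized items, total variance = 4. Proportion = 1.4902/4 = 0.3725 → 37.26%.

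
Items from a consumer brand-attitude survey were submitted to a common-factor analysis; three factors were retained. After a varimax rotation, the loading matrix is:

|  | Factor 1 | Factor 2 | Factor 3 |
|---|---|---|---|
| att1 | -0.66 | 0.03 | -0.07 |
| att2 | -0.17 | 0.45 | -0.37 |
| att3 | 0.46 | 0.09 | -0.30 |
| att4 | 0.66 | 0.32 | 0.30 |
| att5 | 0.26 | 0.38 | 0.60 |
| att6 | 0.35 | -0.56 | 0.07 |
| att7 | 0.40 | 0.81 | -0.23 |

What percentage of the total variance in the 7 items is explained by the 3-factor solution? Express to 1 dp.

SS loadings by factor: 1.4618, 1.4280, 0.7396; total = 3.6294.
Total variance with 7 standardized items is 7, so the solution explains 3.6294/7 = 0.5185 = 51.85%.

51.8%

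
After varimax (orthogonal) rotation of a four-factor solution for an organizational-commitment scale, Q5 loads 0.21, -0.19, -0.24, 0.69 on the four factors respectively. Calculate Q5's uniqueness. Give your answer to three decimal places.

0.386

h² = 0.21² + (-0.19)² + (-0.24)² + 0.69² = 0.0441 + 0.0361 + 0.0576 + 0.4761 = 0.6139
Uniqueness u² = 1 − h² = 1 − 0.6139 = 0.3861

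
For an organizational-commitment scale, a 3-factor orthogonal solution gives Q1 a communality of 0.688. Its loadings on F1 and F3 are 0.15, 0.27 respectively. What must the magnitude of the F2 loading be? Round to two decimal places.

0.77

Under orthogonal rotation h² = Σλ², so λ_F2² = h² − (0.0954) = 0.688 − 0.0954 = 0.5926.
|λ| = √0.5926 = 0.7698.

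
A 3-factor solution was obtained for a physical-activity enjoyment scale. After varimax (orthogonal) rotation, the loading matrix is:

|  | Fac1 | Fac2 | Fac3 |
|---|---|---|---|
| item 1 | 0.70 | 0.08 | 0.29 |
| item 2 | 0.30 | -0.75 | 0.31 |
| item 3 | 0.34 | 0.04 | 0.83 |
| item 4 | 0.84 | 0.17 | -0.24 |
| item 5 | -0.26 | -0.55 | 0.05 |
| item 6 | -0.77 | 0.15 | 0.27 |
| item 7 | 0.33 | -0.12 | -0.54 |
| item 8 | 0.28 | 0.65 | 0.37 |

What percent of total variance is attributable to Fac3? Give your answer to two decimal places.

17.88%

SS loadings for Fac3 = 0.29² + 0.31² + 0.83² + (-0.24)² + 0.05² + 0.27² + (-0.54)² + 0.37² = 1.4306
With 8 standardized items, total variance = 8. Proportion = 1.4306/8 = 0.1788 → 17.88%.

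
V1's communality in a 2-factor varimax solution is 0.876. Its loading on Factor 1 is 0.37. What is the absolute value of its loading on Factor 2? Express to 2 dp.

Under orthogonal rotation h² = Σλ², so λ_Factor 2² = h² − (0.1369) = 0.876 − 0.1369 = 0.7391.
|λ| = √0.7391 = 0.8597.

0.86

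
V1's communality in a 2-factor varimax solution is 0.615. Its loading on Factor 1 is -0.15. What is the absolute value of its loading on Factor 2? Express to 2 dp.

0.77

Under orthogonal rotation h² = Σλ², so λ_Factor 2² = h² − (0.0225) = 0.615 − 0.0225 = 0.5925.
|λ| = √0.5925 = 0.7697.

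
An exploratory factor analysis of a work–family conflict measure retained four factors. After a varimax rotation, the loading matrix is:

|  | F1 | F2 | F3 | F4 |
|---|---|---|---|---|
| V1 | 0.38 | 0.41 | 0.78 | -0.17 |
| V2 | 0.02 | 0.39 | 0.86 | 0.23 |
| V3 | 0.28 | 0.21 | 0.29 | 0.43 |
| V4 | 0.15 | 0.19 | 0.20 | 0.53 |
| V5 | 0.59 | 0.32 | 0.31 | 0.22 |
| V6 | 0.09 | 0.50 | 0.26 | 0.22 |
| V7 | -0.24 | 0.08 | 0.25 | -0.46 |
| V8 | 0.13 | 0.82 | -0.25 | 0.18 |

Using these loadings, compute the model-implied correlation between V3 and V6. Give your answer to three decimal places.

0.300

r̂ = Σ λ_i·λ_j across factors = (0.28)(0.09) + (0.21)(0.50) + (0.29)(0.26) + (0.43)(0.22)
  = +0.0252 +0.1050 +0.0754 +0.0946 = 0.3002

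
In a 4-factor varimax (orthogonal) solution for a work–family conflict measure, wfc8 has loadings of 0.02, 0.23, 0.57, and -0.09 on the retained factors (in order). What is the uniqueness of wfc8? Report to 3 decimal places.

h² = 0.02² + 0.23² + 0.57² + (-0.09)² = 0.0004 + 0.0529 + 0.3249 + 0.0081 = 0.3863
Uniqueness u² = 1 − h² = 1 − 0.3863 = 0.6137

0.614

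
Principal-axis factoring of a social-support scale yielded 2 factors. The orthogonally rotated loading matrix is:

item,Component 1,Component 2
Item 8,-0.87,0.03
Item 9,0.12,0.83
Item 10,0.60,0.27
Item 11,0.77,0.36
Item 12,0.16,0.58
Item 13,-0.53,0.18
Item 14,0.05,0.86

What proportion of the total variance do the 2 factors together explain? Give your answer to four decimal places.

Communalities: 0.7578, 0.7033, 0.4329, 0.7225, 0.3620, 0.3133, 0.7421; Σh² = 4.0339.
Total variance with 7 standardized items is 7, so the solution explains 4.0339/7 = 0.5763.

0.5763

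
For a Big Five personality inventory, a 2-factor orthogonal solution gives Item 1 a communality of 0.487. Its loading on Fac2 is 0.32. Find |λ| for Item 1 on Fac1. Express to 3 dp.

Under orthogonal rotation h² = Σλ², so λ_Fac1² = h² − (0.1024) = 0.487 − 0.1024 = 0.3846.
|λ| = √0.3846 = 0.6202.

0.620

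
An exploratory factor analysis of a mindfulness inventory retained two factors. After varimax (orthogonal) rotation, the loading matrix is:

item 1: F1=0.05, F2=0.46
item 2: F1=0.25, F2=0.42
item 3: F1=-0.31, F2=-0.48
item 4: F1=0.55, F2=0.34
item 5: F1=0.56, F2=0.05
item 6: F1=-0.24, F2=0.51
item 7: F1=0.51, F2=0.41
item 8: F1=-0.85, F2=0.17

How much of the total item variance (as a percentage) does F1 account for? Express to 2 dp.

22.72%

SS loadings for F1 = 0.05² + 0.25² + (-0.31)² + 0.55² + 0.56² + (-0.24)² + 0.51² + (-0.85)² = 1.8174
With 8 standardized items, total variance = 8. Proportion = 1.8174/8 = 0.2272 → 22.72%.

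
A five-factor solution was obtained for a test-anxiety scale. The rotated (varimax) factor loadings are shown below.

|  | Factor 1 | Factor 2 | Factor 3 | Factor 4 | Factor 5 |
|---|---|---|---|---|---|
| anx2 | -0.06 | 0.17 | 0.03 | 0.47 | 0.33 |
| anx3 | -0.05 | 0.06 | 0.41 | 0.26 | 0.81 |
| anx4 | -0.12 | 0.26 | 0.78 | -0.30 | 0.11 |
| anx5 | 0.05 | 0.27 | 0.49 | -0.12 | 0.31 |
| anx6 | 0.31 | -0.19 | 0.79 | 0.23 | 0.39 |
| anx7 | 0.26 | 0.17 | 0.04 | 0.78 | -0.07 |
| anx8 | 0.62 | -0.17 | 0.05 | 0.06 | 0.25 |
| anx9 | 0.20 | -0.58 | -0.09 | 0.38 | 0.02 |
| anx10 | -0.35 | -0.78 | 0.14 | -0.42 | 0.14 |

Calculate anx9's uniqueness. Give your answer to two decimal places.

0.47

h² = 0.20² + (-0.58)² + (-0.09)² + 0.38² + 0.02² = 0.0400 + 0.3364 + 0.0081 + 0.1444 + 0.0004 = 0.5293
Uniqueness u² = 1 − h² = 1 − 0.5293 = 0.4707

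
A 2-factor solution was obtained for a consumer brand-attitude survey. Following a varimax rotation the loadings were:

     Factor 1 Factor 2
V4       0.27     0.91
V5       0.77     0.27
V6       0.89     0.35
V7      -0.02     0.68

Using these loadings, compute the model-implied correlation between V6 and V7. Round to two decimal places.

r̂ = Σ λ_i·λ_j across factors = (0.89)(-0.02) + (0.35)(0.68)
  = -0.0178 +0.2380 = 0.2202

0.22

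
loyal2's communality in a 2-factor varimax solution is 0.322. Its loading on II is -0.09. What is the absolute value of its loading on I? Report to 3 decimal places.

Under orthogonal rotation h² = Σλ², so λ_I² = h² − (0.0081) = 0.322 − 0.0081 = 0.3139.
|λ| = √0.3139 = 0.5603.

0.560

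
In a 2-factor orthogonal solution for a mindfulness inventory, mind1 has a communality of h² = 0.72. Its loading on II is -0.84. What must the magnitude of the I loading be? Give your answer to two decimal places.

0.12

Under orthogonal rotation h² = Σλ², so λ_I² = h² − (0.7056) = 0.72 − 0.7056 = 0.0144.
|λ| = √0.0144 = 0.1200.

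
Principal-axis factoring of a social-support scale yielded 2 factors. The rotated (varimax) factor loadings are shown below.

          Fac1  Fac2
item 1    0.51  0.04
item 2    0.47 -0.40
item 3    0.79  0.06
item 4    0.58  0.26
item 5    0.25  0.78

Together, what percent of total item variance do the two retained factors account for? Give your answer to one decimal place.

46.9%

SS loadings by factor: 1.5040, 0.8412; total = 2.3452.
Total variance with 5 standardized items is 5, so the solution explains 2.3452/5 = 0.4690 = 46.90%.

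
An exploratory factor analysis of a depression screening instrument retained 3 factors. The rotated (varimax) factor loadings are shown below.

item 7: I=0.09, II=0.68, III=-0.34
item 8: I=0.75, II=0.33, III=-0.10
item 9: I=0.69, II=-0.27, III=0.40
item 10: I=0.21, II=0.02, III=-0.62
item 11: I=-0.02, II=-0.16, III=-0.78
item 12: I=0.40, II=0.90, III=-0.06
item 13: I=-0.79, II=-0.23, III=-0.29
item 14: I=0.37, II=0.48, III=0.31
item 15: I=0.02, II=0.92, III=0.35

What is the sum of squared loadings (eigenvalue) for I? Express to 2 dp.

SS loadings for I = 0.09² + 0.75² + 0.69² + 0.21² + (-0.02)² + 0.40² + (-0.79)² + 0.37² + 0.02² = 0.0081 + 0.5625 + 0.4761 + 0.0441 + 0.0004 + 0.1600 + 0.6241 + 0.1369 + 0.0004 = 2.0126

2.01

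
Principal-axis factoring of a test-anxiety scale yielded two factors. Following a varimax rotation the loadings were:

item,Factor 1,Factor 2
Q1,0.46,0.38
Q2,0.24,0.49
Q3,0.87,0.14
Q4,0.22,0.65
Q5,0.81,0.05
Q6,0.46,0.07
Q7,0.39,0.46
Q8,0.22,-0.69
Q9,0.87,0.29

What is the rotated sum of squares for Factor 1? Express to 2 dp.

SS loadings for Factor 1 = 0.46² + 0.24² + 0.87² + 0.22² + 0.81² + 0.46² + 0.39² + 0.22² + 0.87² = 0.2116 + 0.0576 + 0.7569 + 0.0484 + 0.6561 + 0.2116 + 0.1521 + 0.0484 + 0.7569 = 2.8996

2.90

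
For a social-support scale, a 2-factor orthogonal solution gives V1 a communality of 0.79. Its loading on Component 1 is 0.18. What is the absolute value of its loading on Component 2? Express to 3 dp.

0.870

Under orthogonal rotation h² = Σλ², so λ_Component 2² = h² − (0.0324) = 0.79 − 0.0324 = 0.7576.
|λ| = √0.7576 = 0.8704.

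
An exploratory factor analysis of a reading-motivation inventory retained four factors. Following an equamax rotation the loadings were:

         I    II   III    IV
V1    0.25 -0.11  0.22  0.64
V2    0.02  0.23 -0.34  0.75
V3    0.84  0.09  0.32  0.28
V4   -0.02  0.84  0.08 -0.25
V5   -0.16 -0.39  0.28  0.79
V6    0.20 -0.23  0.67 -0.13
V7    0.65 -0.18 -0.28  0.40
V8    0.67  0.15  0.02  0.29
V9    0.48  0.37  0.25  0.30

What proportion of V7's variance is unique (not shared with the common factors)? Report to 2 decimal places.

h² = 0.65² + (-0.18)² + (-0.28)² + 0.40² = 0.4225 + 0.0324 + 0.0784 + 0.1600 = 0.6933
Uniqueness u² = 1 − h² = 1 − 0.6933 = 0.3067

0.31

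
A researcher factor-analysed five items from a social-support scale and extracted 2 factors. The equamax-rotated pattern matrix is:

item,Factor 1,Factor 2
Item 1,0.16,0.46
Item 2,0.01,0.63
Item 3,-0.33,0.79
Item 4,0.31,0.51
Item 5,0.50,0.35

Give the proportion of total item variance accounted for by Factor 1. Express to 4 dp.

0.0961

SS loadings for Factor 1 = 0.16² + 0.01² + (-0.33)² + 0.31² + 0.50² = 0.4807
Proportion of variance = 0.4807 / 5 = 0.0961.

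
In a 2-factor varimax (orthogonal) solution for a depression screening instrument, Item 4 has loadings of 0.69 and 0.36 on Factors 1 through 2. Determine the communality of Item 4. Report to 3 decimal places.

0.606

h² = 0.69² + 0.36² = 0.4761 + 0.1296 = 0.6057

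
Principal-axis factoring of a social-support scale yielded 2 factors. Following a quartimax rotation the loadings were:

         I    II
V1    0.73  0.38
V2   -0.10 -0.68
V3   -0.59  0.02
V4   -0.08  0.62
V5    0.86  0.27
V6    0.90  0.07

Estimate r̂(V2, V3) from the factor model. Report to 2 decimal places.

0.05

r̂ = Σ λ_i·λ_j across factors = (-0.10)(-0.59) + (-0.68)(0.02)
  = +0.0590 -0.0136 = 0.0454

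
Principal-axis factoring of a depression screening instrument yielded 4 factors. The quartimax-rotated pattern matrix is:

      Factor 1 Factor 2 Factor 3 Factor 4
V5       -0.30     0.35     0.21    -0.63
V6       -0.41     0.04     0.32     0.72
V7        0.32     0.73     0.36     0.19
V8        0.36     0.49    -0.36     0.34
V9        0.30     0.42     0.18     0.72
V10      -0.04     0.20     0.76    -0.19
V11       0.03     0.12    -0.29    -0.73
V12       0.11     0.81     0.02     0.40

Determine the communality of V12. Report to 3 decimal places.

h² = 0.11² + 0.81² + 0.02² + 0.40² = 0.0121 + 0.6561 + 0.0004 + 0.1600 = 0.8286

0.829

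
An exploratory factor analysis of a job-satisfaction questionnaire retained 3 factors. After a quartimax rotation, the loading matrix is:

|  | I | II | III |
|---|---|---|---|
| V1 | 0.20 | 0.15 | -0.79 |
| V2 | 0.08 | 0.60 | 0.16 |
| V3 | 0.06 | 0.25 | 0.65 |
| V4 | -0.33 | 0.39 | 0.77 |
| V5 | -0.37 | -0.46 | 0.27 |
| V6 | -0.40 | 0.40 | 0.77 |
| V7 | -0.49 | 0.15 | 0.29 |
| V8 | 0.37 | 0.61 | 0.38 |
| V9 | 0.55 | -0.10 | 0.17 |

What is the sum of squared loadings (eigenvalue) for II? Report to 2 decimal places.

SS loadings for II = 0.15² + 0.60² + 0.25² + 0.39² + (-0.46)² + 0.40² + 0.15² + 0.61² + (-0.10)² = 0.0225 + 0.3600 + 0.0625 + 0.1521 + 0.2116 + 0.1600 + 0.0225 + 0.3721 + 0.0100 = 1.3733

1.37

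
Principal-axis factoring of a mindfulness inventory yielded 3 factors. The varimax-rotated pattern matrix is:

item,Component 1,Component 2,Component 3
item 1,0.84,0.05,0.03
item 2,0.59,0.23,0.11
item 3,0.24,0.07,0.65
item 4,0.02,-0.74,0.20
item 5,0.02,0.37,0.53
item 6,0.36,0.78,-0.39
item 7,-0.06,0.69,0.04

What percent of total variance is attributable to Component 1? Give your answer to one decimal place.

SS loadings for Component 1 = 0.84² + 0.59² + 0.24² + 0.02² + 0.02² + 0.36² + (-0.06)² = 1.2453
With 7 standardized items, total variance = 7. Proportion = 1.2453/7 = 0.1779 → 17.79%.

17.8%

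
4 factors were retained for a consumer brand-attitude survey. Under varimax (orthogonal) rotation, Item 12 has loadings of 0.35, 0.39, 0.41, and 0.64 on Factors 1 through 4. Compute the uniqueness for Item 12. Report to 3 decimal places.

h² = 0.35² + 0.39² + 0.41² + 0.64² = 0.1225 + 0.1521 + 0.1681 + 0.4096 = 0.8523
Uniqueness u² = 1 − h² = 1 − 0.8523 = 0.1477

0.148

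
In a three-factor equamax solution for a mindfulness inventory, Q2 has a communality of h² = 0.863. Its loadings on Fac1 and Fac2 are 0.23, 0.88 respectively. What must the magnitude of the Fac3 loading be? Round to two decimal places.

0.19

Under orthogonal rotation h² = Σλ², so λ_Fac3² = h² − (0.8273) = 0.863 − 0.8273 = 0.0357.
|λ| = √0.0357 = 0.1889.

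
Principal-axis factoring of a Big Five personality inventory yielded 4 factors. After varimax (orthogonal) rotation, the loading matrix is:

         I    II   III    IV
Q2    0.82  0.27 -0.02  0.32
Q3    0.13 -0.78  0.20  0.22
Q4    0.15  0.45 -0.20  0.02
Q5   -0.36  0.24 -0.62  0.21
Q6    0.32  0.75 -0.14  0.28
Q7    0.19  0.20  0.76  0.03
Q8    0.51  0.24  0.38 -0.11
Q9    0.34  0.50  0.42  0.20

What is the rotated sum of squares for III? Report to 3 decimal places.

1.383

SS loadings for III = (-0.02)² + 0.20² + (-0.20)² + (-0.62)² + (-0.14)² + 0.76² + 0.38² + 0.42² = 0.0004 + 0.0400 + 0.0400 + 0.3844 + 0.0196 + 0.5776 + 0.1444 + 0.1764 = 1.3828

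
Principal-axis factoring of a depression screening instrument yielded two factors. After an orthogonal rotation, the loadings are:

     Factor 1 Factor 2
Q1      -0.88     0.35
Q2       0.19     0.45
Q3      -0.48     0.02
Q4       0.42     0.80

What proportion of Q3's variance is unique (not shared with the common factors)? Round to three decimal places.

0.769

h² = (-0.48)² + 0.02² = 0.2304 + 0.0004 = 0.2308
Uniqueness u² = 1 − h² = 1 − 0.2308 = 0.7692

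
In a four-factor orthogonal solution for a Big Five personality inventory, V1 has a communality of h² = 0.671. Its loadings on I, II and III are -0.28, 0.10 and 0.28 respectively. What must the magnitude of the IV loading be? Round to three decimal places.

Under orthogonal rotation h² = Σλ², so λ_IV² = h² − (0.1668) = 0.671 − 0.1668 = 0.5042.
|λ| = √0.5042 = 0.7101.

0.710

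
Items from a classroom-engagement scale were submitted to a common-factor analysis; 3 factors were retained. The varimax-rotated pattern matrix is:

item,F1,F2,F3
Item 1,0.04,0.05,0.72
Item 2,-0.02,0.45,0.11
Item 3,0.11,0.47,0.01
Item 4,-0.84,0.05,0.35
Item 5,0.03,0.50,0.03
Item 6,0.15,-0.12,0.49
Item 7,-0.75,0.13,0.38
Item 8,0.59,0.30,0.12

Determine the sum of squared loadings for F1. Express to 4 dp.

1.6537

SS loadings for F1 = 0.04² + (-0.02)² + 0.11² + (-0.84)² + 0.03² + 0.15² + (-0.75)² + 0.59² = 0.0016 + 0.0004 + 0.0121 + 0.7056 + 0.0009 + 0.0225 + 0.5625 + 0.3481 = 1.6537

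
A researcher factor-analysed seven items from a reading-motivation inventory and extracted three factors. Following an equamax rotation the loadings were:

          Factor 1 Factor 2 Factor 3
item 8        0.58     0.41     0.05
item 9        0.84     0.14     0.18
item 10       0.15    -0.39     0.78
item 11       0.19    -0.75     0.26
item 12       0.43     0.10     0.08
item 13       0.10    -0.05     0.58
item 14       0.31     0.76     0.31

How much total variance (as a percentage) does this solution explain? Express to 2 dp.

57.63%

SS loadings by factor: 1.3916, 1.4924, 1.1498; total = 4.0338.
Total variance with 7 standardized items is 7, so the solution explains 4.0338/7 = 0.5763 = 57.63%.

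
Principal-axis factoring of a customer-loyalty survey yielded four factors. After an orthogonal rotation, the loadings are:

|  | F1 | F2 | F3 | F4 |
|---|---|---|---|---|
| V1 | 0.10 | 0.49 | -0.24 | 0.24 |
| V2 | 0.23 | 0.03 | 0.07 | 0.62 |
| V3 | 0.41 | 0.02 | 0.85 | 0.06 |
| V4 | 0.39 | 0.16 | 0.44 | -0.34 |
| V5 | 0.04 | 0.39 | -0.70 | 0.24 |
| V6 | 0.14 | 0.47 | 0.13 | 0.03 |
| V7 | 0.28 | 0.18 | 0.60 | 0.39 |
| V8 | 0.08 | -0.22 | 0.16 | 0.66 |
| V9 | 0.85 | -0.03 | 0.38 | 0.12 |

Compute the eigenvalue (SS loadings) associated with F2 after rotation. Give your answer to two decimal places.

0.72

SS loadings for F2 = 0.49² + 0.03² + 0.02² + 0.16² + 0.39² + 0.47² + 0.18² + (-0.22)² + (-0.03)² = 0.2401 + 0.0009 + 0.0004 + 0.0256 + 0.1521 + 0.2209 + 0.0324 + 0.0484 + 0.0009 = 0.7217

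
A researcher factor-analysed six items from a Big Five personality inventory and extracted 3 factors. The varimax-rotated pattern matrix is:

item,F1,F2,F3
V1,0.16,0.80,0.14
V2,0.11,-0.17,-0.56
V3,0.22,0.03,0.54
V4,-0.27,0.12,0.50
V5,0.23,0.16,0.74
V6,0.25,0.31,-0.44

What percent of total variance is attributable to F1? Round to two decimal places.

4.57%

SS loadings for F1 = 0.16² + 0.11² + 0.22² + (-0.27)² + 0.23² + 0.25² = 0.2744
With 6 standardized items, total variance = 6. Proportion = 0.2744/6 = 0.0457 → 4.57%.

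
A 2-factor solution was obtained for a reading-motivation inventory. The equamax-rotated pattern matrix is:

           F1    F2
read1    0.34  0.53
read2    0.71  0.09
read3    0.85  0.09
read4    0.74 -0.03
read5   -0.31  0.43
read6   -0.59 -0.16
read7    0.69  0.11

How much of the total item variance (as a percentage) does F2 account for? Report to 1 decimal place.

SS loadings for F2 = 0.53² + 0.09² + 0.09² + (-0.03)² + 0.43² + (-0.16)² + 0.11² = 0.5206
With 7 standardized items, total variance = 7. Proportion = 0.5206/7 = 0.0744 → 7.44%.

7.4%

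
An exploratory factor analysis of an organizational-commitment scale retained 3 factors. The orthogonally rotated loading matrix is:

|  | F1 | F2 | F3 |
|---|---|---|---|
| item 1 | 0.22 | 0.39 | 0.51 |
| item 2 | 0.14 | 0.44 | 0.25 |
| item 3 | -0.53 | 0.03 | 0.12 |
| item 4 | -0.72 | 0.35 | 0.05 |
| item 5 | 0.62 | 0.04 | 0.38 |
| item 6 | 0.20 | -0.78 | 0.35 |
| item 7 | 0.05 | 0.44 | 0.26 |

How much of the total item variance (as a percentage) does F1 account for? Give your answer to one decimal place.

SS loadings for F1 = 0.22² + 0.14² + (-0.53)² + (-0.72)² + 0.62² + 0.20² + 0.05² = 1.2942
With 7 standardized items, total variance = 7. Proportion = 1.2942/7 = 0.1849 → 18.49%.

18.5%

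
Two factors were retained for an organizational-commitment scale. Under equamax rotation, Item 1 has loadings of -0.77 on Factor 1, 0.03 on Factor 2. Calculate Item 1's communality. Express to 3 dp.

0.594

h² = (-0.77)² + 0.03² = 0.5929 + 0.0009 = 0.5938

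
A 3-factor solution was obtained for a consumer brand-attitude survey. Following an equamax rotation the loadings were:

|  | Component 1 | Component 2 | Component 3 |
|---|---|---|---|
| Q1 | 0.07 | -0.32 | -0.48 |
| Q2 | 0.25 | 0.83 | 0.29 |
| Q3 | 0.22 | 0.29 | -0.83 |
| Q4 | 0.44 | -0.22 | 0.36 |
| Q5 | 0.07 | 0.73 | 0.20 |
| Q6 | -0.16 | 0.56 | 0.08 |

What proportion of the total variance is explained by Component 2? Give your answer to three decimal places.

SS loadings for Component 2 = (-0.32)² + 0.83² + 0.29² + (-0.22)² + 0.73² + 0.56² = 1.7703
Proportion of variance = 1.7703 / 6 = 0.2950.

0.295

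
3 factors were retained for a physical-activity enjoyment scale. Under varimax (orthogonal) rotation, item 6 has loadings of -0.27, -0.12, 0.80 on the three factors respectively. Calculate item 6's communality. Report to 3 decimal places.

0.727

h² = (-0.27)² + (-0.12)² + 0.80² = 0.0729 + 0.0144 + 0.6400 = 0.7273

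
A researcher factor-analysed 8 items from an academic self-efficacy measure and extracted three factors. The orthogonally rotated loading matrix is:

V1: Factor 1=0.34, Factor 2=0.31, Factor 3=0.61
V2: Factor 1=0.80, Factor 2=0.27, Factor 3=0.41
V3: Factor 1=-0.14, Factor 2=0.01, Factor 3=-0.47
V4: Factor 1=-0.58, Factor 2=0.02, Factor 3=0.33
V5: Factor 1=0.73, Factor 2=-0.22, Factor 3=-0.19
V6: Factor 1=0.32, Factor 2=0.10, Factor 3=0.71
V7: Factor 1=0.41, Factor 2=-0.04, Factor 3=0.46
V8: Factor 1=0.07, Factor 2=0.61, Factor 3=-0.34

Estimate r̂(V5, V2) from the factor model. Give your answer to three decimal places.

r̂ = Σ λ_i·λ_j across factors = (0.73)(0.80) + (-0.22)(0.27) + (-0.19)(0.41)
  = +0.5840 -0.0594 -0.0779 = 0.4467

0.447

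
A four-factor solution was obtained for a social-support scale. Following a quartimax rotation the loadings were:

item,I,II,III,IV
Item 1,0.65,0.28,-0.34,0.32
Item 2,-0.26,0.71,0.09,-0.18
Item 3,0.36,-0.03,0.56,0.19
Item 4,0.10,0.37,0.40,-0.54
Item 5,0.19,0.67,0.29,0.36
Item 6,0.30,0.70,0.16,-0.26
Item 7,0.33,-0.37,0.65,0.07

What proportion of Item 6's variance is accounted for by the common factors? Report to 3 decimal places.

h² = 0.30² + 0.70² + 0.16² + (-0.26)² = 0.0900 + 0.4900 + 0.0256 + 0.0676 = 0.6732

0.673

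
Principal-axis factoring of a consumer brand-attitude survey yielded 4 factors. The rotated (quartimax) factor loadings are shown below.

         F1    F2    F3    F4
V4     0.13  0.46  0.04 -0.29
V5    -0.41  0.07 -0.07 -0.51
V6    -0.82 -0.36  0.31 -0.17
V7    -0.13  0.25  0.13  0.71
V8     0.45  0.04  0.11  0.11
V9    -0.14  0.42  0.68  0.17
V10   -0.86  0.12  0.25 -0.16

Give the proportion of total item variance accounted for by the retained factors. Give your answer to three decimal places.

Communalities: 0.3142, 0.4380, 0.9270, 0.6004, 0.2283, 0.6873, 0.8421; Σh² = 4.0373.
Total variance with 7 standardized items is 7, so the solution explains 4.0373/7 = 0.5768.

0.577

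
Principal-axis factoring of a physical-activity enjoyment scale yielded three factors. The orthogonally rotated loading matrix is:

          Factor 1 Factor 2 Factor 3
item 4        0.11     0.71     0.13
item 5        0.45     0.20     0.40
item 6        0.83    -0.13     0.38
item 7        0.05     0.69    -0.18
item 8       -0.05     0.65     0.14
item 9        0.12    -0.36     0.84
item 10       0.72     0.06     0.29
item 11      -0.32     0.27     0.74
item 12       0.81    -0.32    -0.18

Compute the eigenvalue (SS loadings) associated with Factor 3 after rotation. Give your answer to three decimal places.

SS loadings for Factor 3 = 0.13² + 0.40² + 0.38² + (-0.18)² + 0.14² + 0.84² + 0.29² + 0.74² + (-0.18)² = 0.0169 + 0.1600 + 0.1444 + 0.0324 + 0.0196 + 0.7056 + 0.0841 + 0.5476 + 0.0324 = 1.7430

1.743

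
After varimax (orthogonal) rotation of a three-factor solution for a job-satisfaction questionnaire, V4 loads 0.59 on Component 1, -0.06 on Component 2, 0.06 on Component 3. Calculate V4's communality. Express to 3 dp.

h² = 0.59² + (-0.06)² + 0.06² = 0.3481 + 0.0036 + 0.0036 = 0.3553

0.355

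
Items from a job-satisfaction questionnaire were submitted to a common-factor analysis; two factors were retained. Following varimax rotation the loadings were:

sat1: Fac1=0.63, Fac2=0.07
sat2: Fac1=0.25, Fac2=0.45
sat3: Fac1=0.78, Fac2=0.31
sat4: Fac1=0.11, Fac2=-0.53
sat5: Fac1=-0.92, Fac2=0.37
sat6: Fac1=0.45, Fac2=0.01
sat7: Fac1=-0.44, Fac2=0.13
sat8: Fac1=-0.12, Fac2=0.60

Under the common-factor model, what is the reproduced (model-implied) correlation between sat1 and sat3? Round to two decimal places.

r̂ = Σ λ_i·λ_j across factors = (0.63)(0.78) + (0.07)(0.31)
  = +0.4914 +0.0217 = 0.5131

0.51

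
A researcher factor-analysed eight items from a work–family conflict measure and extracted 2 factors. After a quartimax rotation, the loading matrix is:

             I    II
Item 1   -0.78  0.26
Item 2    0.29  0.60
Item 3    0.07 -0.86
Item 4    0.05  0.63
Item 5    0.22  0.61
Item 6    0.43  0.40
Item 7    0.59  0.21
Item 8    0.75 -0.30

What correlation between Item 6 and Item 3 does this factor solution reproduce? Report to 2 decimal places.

-0.31

r̂ = Σ λ_i·λ_j across factors = (0.43)(0.07) + (0.40)(-0.86)
  = +0.0301 -0.3440 = -0.3139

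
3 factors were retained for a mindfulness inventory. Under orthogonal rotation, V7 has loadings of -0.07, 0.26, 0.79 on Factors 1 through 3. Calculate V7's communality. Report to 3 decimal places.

0.697

h² = (-0.07)² + 0.26² + 0.79² = 0.0049 + 0.0676 + 0.6241 = 0.6966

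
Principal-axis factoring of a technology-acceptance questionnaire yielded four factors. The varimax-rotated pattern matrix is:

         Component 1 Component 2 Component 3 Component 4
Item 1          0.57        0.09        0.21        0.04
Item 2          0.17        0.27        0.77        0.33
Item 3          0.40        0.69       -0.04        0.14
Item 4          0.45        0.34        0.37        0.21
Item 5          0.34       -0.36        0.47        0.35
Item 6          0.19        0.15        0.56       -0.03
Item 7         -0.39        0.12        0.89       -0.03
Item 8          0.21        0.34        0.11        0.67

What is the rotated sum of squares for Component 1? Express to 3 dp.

1.064

SS loadings for Component 1 = 0.57² + 0.17² + 0.40² + 0.45² + 0.34² + 0.19² + (-0.39)² + 0.21² = 0.3249 + 0.0289 + 0.1600 + 0.2025 + 0.1156 + 0.0361 + 0.1521 + 0.0441 = 1.0642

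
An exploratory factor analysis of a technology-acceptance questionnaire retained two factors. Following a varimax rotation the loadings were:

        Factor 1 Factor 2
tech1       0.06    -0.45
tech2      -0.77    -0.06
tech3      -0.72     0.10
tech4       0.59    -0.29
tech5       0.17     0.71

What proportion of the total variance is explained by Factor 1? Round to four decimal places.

0.2984

SS loadings for Factor 1 = 0.06² + (-0.77)² + (-0.72)² + 0.59² + 0.17² = 1.4919
Proportion of variance = 1.4919 / 5 = 0.2984.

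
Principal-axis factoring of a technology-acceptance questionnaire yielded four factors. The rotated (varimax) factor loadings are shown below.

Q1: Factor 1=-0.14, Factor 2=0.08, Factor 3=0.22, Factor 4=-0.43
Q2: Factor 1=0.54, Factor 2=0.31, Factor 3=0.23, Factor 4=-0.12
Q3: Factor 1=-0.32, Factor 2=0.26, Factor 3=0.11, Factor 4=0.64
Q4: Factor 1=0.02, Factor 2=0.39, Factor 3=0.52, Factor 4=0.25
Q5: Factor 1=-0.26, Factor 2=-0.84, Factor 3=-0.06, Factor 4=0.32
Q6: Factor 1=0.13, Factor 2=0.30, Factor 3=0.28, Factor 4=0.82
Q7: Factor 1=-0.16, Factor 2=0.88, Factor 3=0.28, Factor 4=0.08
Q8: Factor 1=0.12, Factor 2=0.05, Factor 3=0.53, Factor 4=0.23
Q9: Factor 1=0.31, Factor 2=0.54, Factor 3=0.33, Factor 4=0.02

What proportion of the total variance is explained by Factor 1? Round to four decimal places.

0.0705

SS loadings for Factor 1 = (-0.14)² + 0.54² + (-0.32)² + 0.02² + (-0.26)² + 0.13² + (-0.16)² + 0.12² + 0.31² = 0.6346
Proportion of variance = 0.6346 / 9 = 0.0705.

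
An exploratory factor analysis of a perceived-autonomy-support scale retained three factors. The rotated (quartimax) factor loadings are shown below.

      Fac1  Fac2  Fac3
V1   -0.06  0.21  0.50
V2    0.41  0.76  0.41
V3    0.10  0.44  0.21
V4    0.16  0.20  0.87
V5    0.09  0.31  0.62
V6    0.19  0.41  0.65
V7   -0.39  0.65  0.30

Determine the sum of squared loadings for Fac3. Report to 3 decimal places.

2.116

SS loadings for Fac3 = 0.50² + 0.41² + 0.21² + 0.87² + 0.62² + 0.65² + 0.30² = 0.2500 + 0.1681 + 0.0441 + 0.7569 + 0.3844 + 0.4225 + 0.0900 = 2.1160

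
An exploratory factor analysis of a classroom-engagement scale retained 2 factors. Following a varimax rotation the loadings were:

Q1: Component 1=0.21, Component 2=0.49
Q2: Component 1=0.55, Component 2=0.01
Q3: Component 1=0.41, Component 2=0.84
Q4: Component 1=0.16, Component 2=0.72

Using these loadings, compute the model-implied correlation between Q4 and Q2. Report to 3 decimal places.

r̂ = Σ λ_i·λ_j across factors = (0.16)(0.55) + (0.72)(0.01)
  = +0.0880 +0.0072 = 0.0952

0.095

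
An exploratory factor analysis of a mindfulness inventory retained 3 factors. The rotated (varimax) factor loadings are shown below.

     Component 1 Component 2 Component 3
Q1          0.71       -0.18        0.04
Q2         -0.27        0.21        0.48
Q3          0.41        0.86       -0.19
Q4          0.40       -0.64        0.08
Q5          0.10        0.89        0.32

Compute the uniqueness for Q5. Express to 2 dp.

0.10

h² = 0.10² + 0.89² + 0.32² = 0.0100 + 0.7921 + 0.1024 = 0.9045
Uniqueness u² = 1 − h² = 1 − 0.9045 = 0.0955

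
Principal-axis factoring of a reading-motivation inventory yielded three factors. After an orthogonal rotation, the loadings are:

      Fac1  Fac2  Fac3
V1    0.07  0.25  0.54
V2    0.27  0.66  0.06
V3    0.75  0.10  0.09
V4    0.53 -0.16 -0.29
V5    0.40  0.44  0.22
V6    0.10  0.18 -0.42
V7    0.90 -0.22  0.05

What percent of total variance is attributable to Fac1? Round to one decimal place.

SS loadings for Fac1 = 0.07² + 0.27² + 0.75² + 0.53² + 0.40² + 0.10² + 0.90² = 1.9012
With 7 standardized items, total variance = 7. Proportion = 1.9012/7 = 0.2716 → 27.16%.

27.2%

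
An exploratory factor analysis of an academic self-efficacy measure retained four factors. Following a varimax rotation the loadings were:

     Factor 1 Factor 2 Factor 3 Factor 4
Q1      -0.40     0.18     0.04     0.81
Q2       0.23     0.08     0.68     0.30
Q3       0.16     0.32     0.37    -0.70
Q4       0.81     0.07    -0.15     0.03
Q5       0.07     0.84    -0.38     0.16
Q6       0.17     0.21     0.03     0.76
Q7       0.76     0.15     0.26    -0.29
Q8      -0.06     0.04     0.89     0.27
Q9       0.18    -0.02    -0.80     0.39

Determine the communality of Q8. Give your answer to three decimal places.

h² = (-0.06)² + 0.04² + 0.89² + 0.27² = 0.0036 + 0.0016 + 0.7921 + 0.0729 = 0.8702

0.870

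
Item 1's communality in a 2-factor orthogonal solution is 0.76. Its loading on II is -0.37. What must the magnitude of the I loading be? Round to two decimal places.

0.79

Under orthogonal rotation h² = Σλ², so λ_I² = h² − (0.1369) = 0.76 − 0.1369 = 0.6231.
|λ| = √0.6231 = 0.7894.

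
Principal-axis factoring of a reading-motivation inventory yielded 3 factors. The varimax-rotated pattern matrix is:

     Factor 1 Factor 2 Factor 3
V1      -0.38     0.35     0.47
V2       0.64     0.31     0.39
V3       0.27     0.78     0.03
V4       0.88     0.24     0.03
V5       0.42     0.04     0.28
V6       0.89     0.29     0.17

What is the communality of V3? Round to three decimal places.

0.682

h² = 0.27² + 0.78² + 0.03² = 0.0729 + 0.6084 + 0.0009 = 0.6822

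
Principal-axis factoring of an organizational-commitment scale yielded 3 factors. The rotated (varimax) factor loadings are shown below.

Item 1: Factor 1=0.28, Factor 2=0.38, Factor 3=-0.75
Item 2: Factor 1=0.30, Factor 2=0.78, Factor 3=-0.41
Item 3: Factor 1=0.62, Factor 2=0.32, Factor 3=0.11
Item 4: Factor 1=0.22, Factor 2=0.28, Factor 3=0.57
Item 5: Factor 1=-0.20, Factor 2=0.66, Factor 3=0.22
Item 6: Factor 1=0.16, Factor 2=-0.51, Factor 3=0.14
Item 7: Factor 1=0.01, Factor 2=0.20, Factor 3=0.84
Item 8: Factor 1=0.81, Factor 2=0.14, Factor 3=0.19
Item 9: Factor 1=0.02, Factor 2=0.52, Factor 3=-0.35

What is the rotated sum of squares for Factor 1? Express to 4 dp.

1.3234

SS loadings for Factor 1 = 0.28² + 0.30² + 0.62² + 0.22² + (-0.20)² + 0.16² + 0.01² + 0.81² + 0.02² = 0.0784 + 0.0900 + 0.3844 + 0.0484 + 0.0400 + 0.0256 + 0.0001 + 0.6561 + 0.0004 = 1.3234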